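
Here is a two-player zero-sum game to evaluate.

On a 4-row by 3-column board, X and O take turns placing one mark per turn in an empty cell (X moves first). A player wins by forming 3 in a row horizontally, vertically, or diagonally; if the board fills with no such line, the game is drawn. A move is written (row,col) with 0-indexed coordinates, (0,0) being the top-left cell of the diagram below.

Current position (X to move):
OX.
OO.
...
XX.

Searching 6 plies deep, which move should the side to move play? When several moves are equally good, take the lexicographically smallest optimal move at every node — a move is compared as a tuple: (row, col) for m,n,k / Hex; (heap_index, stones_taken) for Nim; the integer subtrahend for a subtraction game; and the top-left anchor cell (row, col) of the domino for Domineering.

ply 1, X at OX./OO./.../XX. | (0,2)=-1→OXX/OO./.../XX.; (1,2)=-1→OX./OOX/.../XX.; (2,0)=-1→OX./OO./X../XX.; (2,1)=-1→OX./OO./.X./XX.; (2,2)=-1→OX./OO./..X/XX.; (3,2)=+1→OX./OO./.../XXX*
ply 2: OX./OO./.../XXX is terminal -1 (O); from OX./OO./.../XX. depth 6

X's best at [OX./OO./.../XX.]: (3,2)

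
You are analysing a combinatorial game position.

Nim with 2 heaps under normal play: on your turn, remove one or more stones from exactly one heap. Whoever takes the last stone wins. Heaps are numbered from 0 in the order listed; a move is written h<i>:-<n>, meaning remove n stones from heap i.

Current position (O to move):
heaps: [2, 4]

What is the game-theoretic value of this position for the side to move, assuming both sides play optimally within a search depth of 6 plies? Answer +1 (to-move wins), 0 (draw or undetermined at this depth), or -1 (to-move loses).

value((2,4), O) = +1

[(2,4)] O move#1: h0:-1:-1/(1,4), h0:-2:-1/(0,4), h1:-1:-1/(2,3), h1:-2:+1/(2,2)*, h1:-3:-1/(2,1), h1:-4:-1/(2,0)
[(2,2)] X move#2: h0:-1:-1/(1,2)*, h0:-2:-1/(0,2), h1:-1:-1/(2,1), h1:-2:-1/(2,0)
[(1,2)] O move#3: h0:-1:-1/(0,2), h1:-1:+1/(1,1)*, h1:-2:-1/(1,0)
[(1,1)] X move#4: h0:-1:-1/(0,1)*, h1:-1:-1/(1,0)
[(0,1)] O move#5: h1:-1:+1/(0,0)*
[(0,0)] end (terminal -1, X#6); searched (2,4) to 6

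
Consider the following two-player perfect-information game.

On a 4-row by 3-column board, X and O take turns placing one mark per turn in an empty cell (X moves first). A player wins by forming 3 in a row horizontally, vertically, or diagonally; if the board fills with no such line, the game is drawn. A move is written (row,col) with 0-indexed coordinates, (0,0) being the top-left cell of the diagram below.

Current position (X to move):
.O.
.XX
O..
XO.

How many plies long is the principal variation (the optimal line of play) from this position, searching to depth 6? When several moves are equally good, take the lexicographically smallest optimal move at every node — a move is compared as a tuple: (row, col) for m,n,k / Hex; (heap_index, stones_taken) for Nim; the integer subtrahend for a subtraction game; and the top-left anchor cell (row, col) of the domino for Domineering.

PV length from [.O./.XX/O../XO.]: 3 plies

ply 1, X at .O./.XX/O../XO. | (0,0)=+1→XO./.XX/O../XO.*; (0,2)=+1→.OX/.XX/O../XO.; (1,0)=+1→.O./XXX/O../XO.; (2,1)=+1→.O./.XX/OX./XO.; (2,2)=+1→.O./.XX/O.X/XO.; (3,2)=+1→.O./.XX/O../XOX
ply 2, O at XO./.XX/O../XO. | (0,2)=-1→XOO/.XX/O../XO.*; (1,0)=-1→XO./OXX/O../XO.; (2,1)=-1→XO./.XX/OO./XO.; (2,2)=-1→XO./.XX/O.O/XO.; (3,2)=-1→XO./.XX/O../XOO
ply 3, X at XOO/.XX/O../XO. | (1,0)=+1→XOO/XXX/O../XO.*; (2,1)=+1→XOO/.XX/OX./XO.; (2,2)=+1→XOO/.XX/O.X/XO.; (3,2)=+1→XOO/.XX/O../XOX
ply 4: XOO/XXX/O../XO. is terminal -1 (O); from .O./.XX/O../XO. depth 6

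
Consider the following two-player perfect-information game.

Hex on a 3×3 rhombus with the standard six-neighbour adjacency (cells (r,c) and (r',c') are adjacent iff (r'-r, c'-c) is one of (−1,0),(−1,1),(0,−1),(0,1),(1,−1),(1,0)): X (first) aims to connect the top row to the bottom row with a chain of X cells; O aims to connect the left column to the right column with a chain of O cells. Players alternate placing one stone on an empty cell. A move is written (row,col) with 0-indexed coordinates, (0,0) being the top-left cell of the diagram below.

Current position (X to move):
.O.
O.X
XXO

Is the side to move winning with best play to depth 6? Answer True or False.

X winning at [.O./O.X/XXO]: True

[.O./O.X/XXO] X move#1: (0,0):-1/XO./O.X/XXO, (0,2):+1/.OX/O.X/XXO*, (1,1):-1/.O./OXX/XXO
[.OX/O.X/XXO] end (terminal -1, O#2); searched .O./O.X/XXO to 6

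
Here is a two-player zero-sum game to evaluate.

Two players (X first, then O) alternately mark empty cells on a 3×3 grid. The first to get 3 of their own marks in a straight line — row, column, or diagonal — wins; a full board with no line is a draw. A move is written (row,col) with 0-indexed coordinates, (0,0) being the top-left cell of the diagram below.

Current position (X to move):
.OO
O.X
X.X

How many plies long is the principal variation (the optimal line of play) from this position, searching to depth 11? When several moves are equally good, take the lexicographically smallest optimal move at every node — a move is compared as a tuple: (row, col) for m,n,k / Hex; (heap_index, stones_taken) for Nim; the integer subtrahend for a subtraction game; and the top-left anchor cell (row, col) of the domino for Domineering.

PV length from [.OO/O.X/X.X]: 3 plies

ply 1, X at .OO/O.X/X.X | (0,0)=+1→XOO/O.X/X.X*; (1,1)=-1→.OO/OXX/X.X; (2,1)=+1→.OO/O.X/XXX
ply 2, O at XOO/O.X/X.X | (1,1)=-1→XOO/OOX/X.X*; (2,1)=-1→XOO/O.X/XOX
ply 3, X at XOO/OOX/X.X | (2,1)=+1→XOO/OOX/XXX*
ply 4: XOO/OOX/XXX is terminal -1 (O); from .OO/O.X/X.X depth 11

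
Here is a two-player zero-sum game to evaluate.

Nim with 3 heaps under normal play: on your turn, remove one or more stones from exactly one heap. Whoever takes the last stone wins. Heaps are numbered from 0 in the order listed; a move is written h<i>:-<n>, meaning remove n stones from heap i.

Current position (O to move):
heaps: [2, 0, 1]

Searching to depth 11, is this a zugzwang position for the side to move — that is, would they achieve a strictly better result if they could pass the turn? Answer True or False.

zugzwang((2,0,1), O) = False

ply 1, O at (2,0,1) | h0:-1=+1→(1,0,1)*; h0:-2=-1→(0,0,1); h2:-1=-1→(2,0,0)
ply 2, X at (1,0,1) | h0:-1=-1→(0,0,1)*; h2:-1=-1→(1,0,0)
ply 3, O at (0,0,1) | h2:-1=+1→(0,0,0)*
ply 4: (0,0,0) is terminal -1 (X); from (2,0,1) depth 11
pass branch (X moves first from the same position):
  | ply 1, X at (2,0,1) | h0:-1=+1→(1,0,1)*; h0:-2=-1→(0,0,1); h2:-1=-1→(2,0,0)
  | ply 2, O at (1,0,1) | h0:-1=-1→(0,0,1)*; h2:-1=-1→(1,0,0)
  | ply 3, X at (0,0,1) | h2:-1=+1→(0,0,0)*
  | ply 4: (0,0,0) is terminal -1 (O); from (2,0,1) depth 11
O moving scores +1; O passing scores -1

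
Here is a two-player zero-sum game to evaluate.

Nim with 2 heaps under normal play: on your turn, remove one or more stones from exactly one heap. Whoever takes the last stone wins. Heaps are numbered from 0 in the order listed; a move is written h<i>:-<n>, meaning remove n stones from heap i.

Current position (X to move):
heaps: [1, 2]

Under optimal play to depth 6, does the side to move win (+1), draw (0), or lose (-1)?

value((1,2), X) = +1

ply 1, X at (1,2) | h0:-1=-1→(0,2); h1:-1=+1→(1,1)*; h1:-2=-1→(1,0)
ply 2, O at (1,1) | h0:-1=-1→(0,1)*; h1:-1=-1→(1,0)
ply 3, X at (0,1) | h1:-1=+1→(0,0)*
ply 4: (0,0) is terminal -1 (O); from (1,2) depth 6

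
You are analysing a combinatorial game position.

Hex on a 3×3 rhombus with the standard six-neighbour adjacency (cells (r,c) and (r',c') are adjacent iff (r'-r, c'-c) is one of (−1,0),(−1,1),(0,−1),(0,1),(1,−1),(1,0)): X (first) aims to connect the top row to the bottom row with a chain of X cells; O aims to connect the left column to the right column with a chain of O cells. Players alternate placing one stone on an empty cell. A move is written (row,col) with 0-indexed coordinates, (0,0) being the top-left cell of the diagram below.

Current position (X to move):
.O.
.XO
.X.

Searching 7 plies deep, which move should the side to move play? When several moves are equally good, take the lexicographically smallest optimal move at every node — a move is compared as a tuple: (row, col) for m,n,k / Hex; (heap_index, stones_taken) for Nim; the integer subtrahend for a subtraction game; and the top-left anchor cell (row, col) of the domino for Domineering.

X's best at [.O./.XO/.X.]: (0,0)

ply 1, X at .O./.XO/.X. | (0,0)=+1→XO./.XO/.X.*; (0,2)=+1→.OX/.XO/.X.; (1,0)=+1→.O./XXO/.X.; (2,0)=-1→.O./.XO/XX.; (2,2)=-1→.O./.XO/.XX
ply 2, O at XO./.XO/.X. | (0,2)=-1→XOO/.XO/.X.*; (1,0)=-1→XO./OXO/.X.; (2,0)=-1→XO./.XO/OX.; (2,2)=-1→XO./.XO/.XO
ply 3, X at XOO/.XO/.X. | (1,0)=+1→XOO/XXO/.X.*; (2,0)=-1→XOO/.XO/XX.; (2,2)=-1→XOO/.XO/.XX
ply 4: XOO/XXO/.X. is terminal -1 (O); from .O./.XO/.X. depth 7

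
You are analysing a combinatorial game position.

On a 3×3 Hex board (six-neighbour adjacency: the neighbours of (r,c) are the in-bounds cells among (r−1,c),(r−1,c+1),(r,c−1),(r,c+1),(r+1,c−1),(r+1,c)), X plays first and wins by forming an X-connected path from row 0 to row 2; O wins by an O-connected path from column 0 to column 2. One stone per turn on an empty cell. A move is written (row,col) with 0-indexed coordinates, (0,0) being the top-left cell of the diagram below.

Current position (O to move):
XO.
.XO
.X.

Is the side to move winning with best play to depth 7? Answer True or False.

O winning at [XO./.XO/.X.]: False

[XO./.XO/.X.] O move#1: (0,2):-1/XOO/.XO/.X.*, (1,0):-1/XO./OXO/.X., (2,0):-1/XO./.XO/OX., (2,2):-1/XO./.XO/.XO
[XOO/.XO/.X.] X move#2: (1,0):+1/XOO/XXO/.X.*, (2,0):-1/XOO/.XO/XX., (2,2):-1/XOO/.XO/.XX
[XOO/XXO/.X.] end (terminal -1, O#3); searched XO./.XO/.X. to 7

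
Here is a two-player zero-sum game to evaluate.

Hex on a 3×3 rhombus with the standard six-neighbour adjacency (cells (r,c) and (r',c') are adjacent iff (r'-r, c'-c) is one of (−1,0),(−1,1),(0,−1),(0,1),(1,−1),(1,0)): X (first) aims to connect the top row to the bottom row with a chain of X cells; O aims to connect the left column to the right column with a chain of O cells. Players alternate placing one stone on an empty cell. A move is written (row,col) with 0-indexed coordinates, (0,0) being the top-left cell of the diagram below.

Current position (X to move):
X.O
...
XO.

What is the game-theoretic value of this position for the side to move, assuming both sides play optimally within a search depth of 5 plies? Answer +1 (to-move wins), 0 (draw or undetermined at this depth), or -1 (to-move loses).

value(X.O/.../XO., X) = +1

ply 1, X at X.O/.../XO. | (0,1)=+1→XXO/.../XO.*; (1,0)=+1→X.O/X../XO.; (1,1)=+1→X.O/.X./XO.; (1,2)=-1→X.O/..X/XO.; (2,2)=-1→X.O/.../XOX
ply 2, O at XXO/.../XO. | (1,0)=-1→XXO/O../XO.*; (1,1)=-1→XXO/.O./XO.; (1,2)=-1→XXO/..O/XO.; (2,2)=-1→XXO/.../XOO
ply 3, X at XXO/O../XO. | (1,1)=+1→XXO/OX./XO.*; (1,2)=-1→XXO/O.X/XO.; (2,2)=-1→XXO/O../XOX
ply 4: XXO/OX./XO. is terminal -1 (O); from X.O/.../XO. depth 5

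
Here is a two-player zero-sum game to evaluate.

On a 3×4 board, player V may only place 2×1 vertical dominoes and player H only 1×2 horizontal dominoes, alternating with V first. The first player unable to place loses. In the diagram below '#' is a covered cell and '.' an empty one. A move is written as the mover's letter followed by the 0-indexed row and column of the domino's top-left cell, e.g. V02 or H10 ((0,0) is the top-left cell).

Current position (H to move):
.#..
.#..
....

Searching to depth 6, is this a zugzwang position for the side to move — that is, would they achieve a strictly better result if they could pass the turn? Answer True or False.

zugzwang(.#../.#../...., H) = False

p1 H@[.#../.#../....]: H02[.###/.#../....]-1 H12[.#../.###/....]+1* H20[.#../.#../##..]-1 H21[.#../.#../.##.]-1 H22[.#../.#../..##]-1
p2 V@[.#../.###/....]: V00[##../####/....]-1* V10[.#../####/#...]-1
p3 H@[##../####/....]: H02[####/####/....]+1* H20[##../####/##..]+1 H21[##../####/.##.]+1 H22[##../####/..##]+1
p4 V@[####/####/....] terminal -1; root [.#../.#../....] d6
pass branch (V moves first from the same position):
  | p1 V@[.#../.#../....]: V00[##../##../....]-1 V02[.##./.##./....]+1* V03[.#.#/.#.#/....]+1 V10[.#../##../#...]-1 V12[.#../.##./..#.]+1 V13[.#../.#.#/...#]+1
  | p2 H@[.##./.##./....]: H20[.##./.##./##..]-1* H21[.##./.##./.##.]-1 H22[.##./.##./..##]-1
  | p3 V@[.##./.##./##..]: V00[###./###./##..]+1* V03[.###/.###/##..]+1 V13[.##./.###/##.#]+1
  | p4 H@[###./###./##..]: H22[###./###./####]-1*
  | p5 V@[###./###./####]: V03[####/####/####]+1*
  | p6 H@[####/####/####] terminal -1; root [.#../.#../....] d6
H moving scores +1; H passing scores -1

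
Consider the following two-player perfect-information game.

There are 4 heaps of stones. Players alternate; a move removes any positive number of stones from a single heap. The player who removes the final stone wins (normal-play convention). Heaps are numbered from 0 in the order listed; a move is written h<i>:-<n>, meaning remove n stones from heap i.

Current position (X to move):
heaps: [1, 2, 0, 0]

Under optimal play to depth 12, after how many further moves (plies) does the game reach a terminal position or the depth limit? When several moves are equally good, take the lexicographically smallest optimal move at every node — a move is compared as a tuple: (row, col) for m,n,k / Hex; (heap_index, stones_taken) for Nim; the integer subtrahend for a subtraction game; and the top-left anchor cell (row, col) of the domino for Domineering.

PV length from [(1,2,0,0)]: 3 plies

ply 1, X at (1,2,0,0) | h0:-1=-1→(0,2,0,0); h1:-1=+1→(1,1,0,0)*; h1:-2=-1→(1,0,0,0)
ply 2, O at (1,1,0,0) | h0:-1=-1→(0,1,0,0)*; h1:-1=-1→(1,0,0,0)
ply 3, X at (0,1,0,0) | h1:-1=+1→(0,0,0,0)*
ply 4: (0,0,0,0) is terminal -1 (O); from (1,2,0,0) depth 12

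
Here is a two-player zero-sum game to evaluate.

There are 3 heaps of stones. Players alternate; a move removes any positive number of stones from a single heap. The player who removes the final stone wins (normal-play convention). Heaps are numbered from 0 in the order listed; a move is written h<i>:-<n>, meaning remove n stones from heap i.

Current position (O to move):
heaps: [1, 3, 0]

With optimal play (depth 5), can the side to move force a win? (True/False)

O winning at [(1,3,0)]: True

ply 1, O at (1,3,0) | h0:-1=-1→(0,3,0); h1:-1=-1→(1,2,0); h1:-2=+1→(1,1,0)*; h1:-3=-1→(1,0,0)
ply 2, X at (1,1,0) | h0:-1=-1→(0,1,0)*; h1:-1=-1→(1,0,0)
ply 3, O at (0,1,0) | h1:-1=+1→(0,0,0)*
ply 4: (0,0,0) is terminal -1 (X); from (1,3,0) depth 5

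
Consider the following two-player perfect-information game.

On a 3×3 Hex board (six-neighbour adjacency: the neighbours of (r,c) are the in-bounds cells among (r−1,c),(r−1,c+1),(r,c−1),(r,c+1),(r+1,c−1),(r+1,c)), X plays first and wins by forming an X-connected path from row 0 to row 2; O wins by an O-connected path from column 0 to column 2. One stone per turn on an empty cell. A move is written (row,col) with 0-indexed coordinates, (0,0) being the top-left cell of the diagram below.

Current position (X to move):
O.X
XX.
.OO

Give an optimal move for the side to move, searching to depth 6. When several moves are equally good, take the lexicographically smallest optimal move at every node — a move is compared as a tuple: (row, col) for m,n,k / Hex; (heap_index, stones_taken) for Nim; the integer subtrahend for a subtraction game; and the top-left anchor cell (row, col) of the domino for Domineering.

X's best at [O.X/XX./.OO]: (2,0)

ply 1, X at O.X/XX./.OO | (0,1)=-1→OXX/XX./.OO; (1,2)=-1→O.X/XXX/.OO; (2,0)=+1→O.X/XX./XOO*
ply 2: O.X/XX./XOO is terminal -1 (O); from O.X/XX./.OO depth 6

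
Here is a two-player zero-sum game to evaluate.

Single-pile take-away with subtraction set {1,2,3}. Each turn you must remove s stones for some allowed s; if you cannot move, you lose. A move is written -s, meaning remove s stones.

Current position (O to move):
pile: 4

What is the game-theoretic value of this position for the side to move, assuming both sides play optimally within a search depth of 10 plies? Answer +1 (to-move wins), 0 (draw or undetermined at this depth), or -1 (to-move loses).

p1 O@[4]: -1[3]-1* -2[2]-1 -3[1]-1
p2 X@[3]: -1[2]-1 -2[1]-1 -3[0]+1*
p3 O@[0] terminal -1; root [4] d10

value(4, O) = -1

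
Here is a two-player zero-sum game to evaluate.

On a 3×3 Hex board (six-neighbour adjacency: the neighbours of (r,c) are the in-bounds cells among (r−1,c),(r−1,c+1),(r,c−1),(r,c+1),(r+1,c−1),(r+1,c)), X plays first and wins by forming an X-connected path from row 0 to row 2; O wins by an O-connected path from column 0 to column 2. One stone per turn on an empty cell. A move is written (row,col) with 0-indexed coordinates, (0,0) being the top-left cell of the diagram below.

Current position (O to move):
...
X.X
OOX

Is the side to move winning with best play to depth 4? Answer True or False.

O winning at [.../X.X/OOX]: False

ply 1, O at .../X.X/OOX | (0,0)=-1→O../X.X/OOX*; (0,1)=-1→.O./X.X/OOX; (0,2)=-1→..O/X.X/OOX; (1,1)=-1→.../XOX/OOX
ply 2, X at O../X.X/OOX | (0,1)=+1→OX./X.X/OOX*; (0,2)=+1→O.X/X.X/OOX; (1,1)=+1→O../XXX/OOX
ply 3, O at OX./X.X/OOX | (0,2)=-1→OXO/X.X/OOX*; (1,1)=-1→OX./XOX/OOX
ply 4, X at OXO/X.X/OOX | (1,1)=+1→OXO/XXX/OOX*
ply 5: OXO/XXX/OOX is terminal -1 (O); from .../X.X/OOX depth 4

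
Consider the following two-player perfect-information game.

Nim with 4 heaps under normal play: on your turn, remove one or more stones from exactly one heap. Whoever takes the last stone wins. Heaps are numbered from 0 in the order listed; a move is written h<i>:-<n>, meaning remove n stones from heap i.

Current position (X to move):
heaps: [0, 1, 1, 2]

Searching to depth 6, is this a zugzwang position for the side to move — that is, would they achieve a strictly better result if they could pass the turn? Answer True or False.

[(0,1,1,2)] X move#1: h1:-1:-1/(0,0,1,2), h2:-1:-1/(0,1,0,2), h3:-1:-1/(0,1,1,1), h3:-2:+1/(0,1,1,0)*
[(0,1,1,0)] O move#2: h1:-1:-1/(0,0,1,0)*, h2:-1:-1/(0,1,0,0)
[(0,0,1,0)] X move#3: h2:-1:+1/(0,0,0,0)*
[(0,0,0,0)] end (terminal -1, O#4); searched (0,1,1,2) to 6
if X skipped the turn, O would face:
~ [(0,1,1,2)] O move#1: h1:-1:-1/(0,0,1,2), h2:-1:-1/(0,1,0,2), h3:-1:-1/(0,1,1,1), h3:-2:+1/(0,1,1,0)*
~ [(0,1,1,0)] X move#2: h1:-1:-1/(0,0,1,0)*, h2:-1:-1/(0,1,0,0)
~ [(0,0,1,0)] O move#3: h2:-1:+1/(0,0,0,0)*
~ [(0,0,0,0)] end (terminal -1, X#4); searched (0,1,1,2) to 6
compare (X): move=+1 vs pass=-1

zugzwang((0,1,1,2), X) = False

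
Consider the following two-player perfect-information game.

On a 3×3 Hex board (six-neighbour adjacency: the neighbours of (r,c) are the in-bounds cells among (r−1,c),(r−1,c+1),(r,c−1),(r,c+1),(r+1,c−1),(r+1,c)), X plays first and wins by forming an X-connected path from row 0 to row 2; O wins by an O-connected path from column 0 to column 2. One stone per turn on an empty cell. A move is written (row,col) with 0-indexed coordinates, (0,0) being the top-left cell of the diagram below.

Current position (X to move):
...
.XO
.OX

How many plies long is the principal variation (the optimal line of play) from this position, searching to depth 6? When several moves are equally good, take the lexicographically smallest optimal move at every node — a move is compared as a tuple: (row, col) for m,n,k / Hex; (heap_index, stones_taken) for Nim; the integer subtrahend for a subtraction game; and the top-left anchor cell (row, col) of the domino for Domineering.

PV length from [.../.XO/.OX]: 3 plies

p1 X@[.../.XO/.OX]: (0,0)[X../.XO/.OX]-1 (0,1)[.X./.XO/.OX]-1 (0,2)[..X/.XO/.OX]-1 (1,0)[.../XXO/.OX]-1 (2,0)[.../.XO/XOX]+1*
p2 O@[.../.XO/XOX]: (0,0)[O../.XO/XOX]-1* (0,1)[.O./.XO/XOX]-1 (0,2)[..O/.XO/XOX]-1 (1,0)[.../OXO/XOX]-1
p3 X@[O../.XO/XOX]: (0,1)[OX./.XO/XOX]+1* (0,2)[O.X/.XO/XOX]+1 (1,0)[O../XXO/XOX]+1
p4 O@[OX./.XO/XOX] terminal -1; root [.../.XO/.OX] d6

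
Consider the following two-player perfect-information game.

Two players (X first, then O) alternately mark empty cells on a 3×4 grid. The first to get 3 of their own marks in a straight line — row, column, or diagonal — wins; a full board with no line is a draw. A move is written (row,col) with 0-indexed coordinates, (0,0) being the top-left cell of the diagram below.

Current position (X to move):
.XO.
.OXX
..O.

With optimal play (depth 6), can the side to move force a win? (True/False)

X winning at [.XO./.OXX/..O.]: True

p1 X@[.XO./.OXX/..O.]: (0,0)[XXO./.OXX/..O.]-1 (0,3)[.XOX/.OXX/..O.]-1 (1,0)[.XO./XOXX/..O.]-1 (2,0)[.XO./.OXX/X.O.]-1 (2,1)[.XO./.OXX/.XO.]-1 (2,3)[.XO./.OXX/..OX]+1*
p2 O@[.XO./.OXX/..OX] terminal -1; root [.XO./.OXX/..O.] d6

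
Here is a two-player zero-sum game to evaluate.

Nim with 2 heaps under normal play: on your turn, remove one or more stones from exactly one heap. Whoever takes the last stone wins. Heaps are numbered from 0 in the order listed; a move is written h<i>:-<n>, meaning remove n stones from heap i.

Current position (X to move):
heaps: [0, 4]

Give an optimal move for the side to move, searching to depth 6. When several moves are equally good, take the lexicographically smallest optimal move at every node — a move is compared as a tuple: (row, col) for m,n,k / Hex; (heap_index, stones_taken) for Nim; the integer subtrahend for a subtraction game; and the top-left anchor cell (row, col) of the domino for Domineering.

X's best at [(0,4)]: h1:-4

ply 1, X at (0,4) | h1:-1=-1→(0,3); h1:-2=-1→(0,2); h1:-3=-1→(0,1); h1:-4=+1→(0,0)*
ply 2: (0,0) is terminal -1 (O); from (0,4) depth 6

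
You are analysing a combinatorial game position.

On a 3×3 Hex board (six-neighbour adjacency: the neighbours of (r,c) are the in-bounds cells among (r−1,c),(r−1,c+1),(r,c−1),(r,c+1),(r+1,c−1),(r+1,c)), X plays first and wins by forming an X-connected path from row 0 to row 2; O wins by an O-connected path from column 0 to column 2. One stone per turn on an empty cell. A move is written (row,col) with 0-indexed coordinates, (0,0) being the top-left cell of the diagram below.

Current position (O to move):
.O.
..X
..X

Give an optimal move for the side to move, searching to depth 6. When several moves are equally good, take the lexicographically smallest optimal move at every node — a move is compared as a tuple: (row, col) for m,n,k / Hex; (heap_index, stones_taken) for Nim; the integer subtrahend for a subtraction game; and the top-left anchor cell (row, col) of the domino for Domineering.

O's best at [.O./..X/..X]: (0,2)

[.O./..X/..X] O move#1: (0,0):-1/OO./..X/..X, (0,2):+1/.OO/..X/..X*, (1,0):-1/.O./O.X/..X, (1,1):-1/.O./.OX/..X, (2,0):-1/.O./..X/O.X, (2,1):-1/.O./..X/.OX
[.OO/..X/..X] X move#2: (0,0):-1/XOO/..X/..X*, (1,0):-1/.OO/X.X/..X, (1,1):-1/.OO/.XX/..X, (2,0):-1/.OO/..X/X.X, (2,1):-1/.OO/..X/.XX
[XOO/..X/..X] O move#3: (1,0):+1/XOO/O.X/..X*, (1,1):+1/XOO/.OX/..X, (2,0):+1/XOO/..X/O.X, (2,1):-1/XOO/..X/.OX
[XOO/O.X/..X] end (terminal -1, X#4); searched .O./..X/..X to 6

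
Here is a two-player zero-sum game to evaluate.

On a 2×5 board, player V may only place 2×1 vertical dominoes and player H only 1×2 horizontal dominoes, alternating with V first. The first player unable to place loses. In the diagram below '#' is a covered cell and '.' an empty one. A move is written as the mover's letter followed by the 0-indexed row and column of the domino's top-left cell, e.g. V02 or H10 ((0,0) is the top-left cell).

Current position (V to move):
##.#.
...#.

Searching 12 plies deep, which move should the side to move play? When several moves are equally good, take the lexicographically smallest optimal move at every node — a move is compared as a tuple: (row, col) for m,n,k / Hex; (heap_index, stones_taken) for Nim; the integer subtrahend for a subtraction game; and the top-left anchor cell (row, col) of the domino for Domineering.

ply 1, V at ##.#./...#. | V02=+1→####./..##.*; V04=-1→##.##/...##
ply 2, H at ####./..##. | H10=-1→####./####.*
ply 3, V at ####./####. | V04=+1→#####/#####*
ply 4: #####/##### is terminal -1 (H); from ##.#./...#. depth 12

V's best at [##.#./...#.]: V02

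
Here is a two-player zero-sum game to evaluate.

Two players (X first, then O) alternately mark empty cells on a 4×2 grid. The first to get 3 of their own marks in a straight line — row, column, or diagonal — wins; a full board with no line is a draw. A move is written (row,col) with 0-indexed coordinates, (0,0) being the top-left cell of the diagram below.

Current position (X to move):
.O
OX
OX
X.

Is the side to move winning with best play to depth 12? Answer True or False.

X winning at [.O/OX/OX/X.]: True

[.O/OX/OX/X.] X move#1: (0,0):+0/XO/OX/OX/X., (3,1):+1/.O/OX/OX/XX*
[.O/OX/OX/XX] end (terminal -1, O#2); searched .O/OX/OX/X. to 12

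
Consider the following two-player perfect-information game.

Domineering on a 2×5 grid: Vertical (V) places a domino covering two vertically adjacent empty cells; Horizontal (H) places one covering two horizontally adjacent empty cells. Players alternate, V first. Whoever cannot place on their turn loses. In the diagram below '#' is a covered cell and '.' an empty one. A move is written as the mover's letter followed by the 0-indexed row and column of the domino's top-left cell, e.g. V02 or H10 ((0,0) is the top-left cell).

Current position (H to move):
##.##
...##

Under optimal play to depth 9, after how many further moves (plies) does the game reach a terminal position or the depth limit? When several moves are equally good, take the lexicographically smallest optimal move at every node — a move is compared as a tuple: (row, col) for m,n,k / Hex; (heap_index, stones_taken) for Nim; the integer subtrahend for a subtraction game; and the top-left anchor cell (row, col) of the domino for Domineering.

PV length from [##.##/...##]: 1 ply

p1 H@[##.##/...##]: H10[##.##/##.##]-1 H11[##.##/.####]+1*
p2 V@[##.##/.####] terminal -1; root [##.##/...##] d9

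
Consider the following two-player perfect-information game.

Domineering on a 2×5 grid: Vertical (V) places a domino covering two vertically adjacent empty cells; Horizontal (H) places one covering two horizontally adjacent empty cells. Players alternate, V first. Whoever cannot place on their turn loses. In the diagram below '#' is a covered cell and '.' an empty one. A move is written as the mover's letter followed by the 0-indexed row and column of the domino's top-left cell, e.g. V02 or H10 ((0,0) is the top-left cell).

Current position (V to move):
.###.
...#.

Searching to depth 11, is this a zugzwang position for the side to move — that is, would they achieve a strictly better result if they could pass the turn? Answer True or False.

[.###./...#.] V move#1: V00:+1/####./#..#.*, V04:-1/.####/...##
[####./#..#.] H move#2: H11:-1/####./####.*
[####./####.] V move#3: V04:+1/#####/#####*
[#####/#####] end (terminal -1, H#4); searched .###./...#. to 11
pass branch (H moves first from the same position):
  | [.###./...#.] H move#1: H10:-1/.###./##.#.*, H11:-1/.###./.###.
  | [.###./##.#.] V move#2: V04:+1/.####/##.##*
  | [.####/##.##] end (terminal -1, H#3); searched .###./...#. to 11
V moving scores +1; V passing scores +1

zugzwang(.###./...#., V) = False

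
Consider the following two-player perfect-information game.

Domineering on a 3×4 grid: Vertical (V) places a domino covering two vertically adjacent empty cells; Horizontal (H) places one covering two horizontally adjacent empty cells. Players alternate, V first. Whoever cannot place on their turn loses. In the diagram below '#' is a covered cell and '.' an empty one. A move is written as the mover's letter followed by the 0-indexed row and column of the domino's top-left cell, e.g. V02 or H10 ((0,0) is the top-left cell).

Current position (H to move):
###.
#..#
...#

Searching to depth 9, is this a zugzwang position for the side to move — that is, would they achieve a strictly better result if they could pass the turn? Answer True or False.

ply 1, H at ###./#..#/...# | H11=+1→###./####/...#*; H20=-1→###./#..#/##.#; H21=+1→###./#..#/.###
ply 2: ###./####/...# is terminal -1 (V); from ###./#..#/...# depth 9
pass branch (V moves first from the same position):
  | ply 1, V at ###./#..#/...# | V11=+1→###./##.#/.#.#*; V12=-1→###./#.##/..##
  | ply 2: ###./##.#/.#.# is terminal -1 (H); from ###./#..#/...# depth 9
H moving scores +1; H passing scores -1

zugzwang(###./#..#/...#, H) = False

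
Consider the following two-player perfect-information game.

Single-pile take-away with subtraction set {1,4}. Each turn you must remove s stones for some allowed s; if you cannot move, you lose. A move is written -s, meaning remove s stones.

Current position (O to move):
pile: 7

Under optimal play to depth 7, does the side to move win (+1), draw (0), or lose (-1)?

ply 1, O at 7 | -1=-1→6*; -4=-1→3
ply 2, X at 6 | -1=+1→5*; -4=+1→2
ply 3, O at 5 | -1=-1→4*; -4=-1→1
ply 4, X at 4 | -1=-1→3; -4=+1→0*
ply 5: 0 is terminal -1 (O); from 7 depth 7

value(7, O) = -1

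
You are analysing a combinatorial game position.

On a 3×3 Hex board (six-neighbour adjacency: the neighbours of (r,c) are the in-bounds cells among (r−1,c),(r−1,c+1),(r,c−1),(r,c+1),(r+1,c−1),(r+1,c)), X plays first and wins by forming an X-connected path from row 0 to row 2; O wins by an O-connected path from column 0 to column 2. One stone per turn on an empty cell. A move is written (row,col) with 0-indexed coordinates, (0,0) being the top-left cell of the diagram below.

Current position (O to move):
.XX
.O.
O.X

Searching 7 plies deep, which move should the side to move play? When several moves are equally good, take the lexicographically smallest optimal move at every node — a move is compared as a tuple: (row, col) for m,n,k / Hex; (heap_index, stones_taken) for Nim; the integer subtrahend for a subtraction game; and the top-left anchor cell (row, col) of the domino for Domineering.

O's best at [.XX/.O./O.X]: (1,2)

p1 O@[.XX/.O./O.X]: (0,0)[OXX/.O./O.X]-1 (1,0)[.XX/OO./O.X]-1 (1,2)[.XX/.OO/O.X]+1* (2,1)[.XX/.O./OOX]-1
p2 X@[.XX/.OO/O.X] terminal -1; root [.XX/.O./O.X] d7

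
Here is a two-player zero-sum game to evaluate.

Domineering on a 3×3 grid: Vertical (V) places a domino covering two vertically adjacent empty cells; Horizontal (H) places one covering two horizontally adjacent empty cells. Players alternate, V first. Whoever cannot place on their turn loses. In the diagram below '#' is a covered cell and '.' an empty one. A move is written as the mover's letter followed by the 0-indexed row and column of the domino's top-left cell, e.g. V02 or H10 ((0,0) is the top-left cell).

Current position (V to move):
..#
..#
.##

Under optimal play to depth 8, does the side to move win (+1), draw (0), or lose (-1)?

value(..#/..#/.##, V) = +1

[..#/..#/.##] V move#1: V00:+1/#.#/#.#/.##*, V01:+1/.##/.##/.##, V10:-1/..#/#.#/###
[#.#/#.#/.##] end (terminal -1, H#2); searched ..#/..#/.## to 8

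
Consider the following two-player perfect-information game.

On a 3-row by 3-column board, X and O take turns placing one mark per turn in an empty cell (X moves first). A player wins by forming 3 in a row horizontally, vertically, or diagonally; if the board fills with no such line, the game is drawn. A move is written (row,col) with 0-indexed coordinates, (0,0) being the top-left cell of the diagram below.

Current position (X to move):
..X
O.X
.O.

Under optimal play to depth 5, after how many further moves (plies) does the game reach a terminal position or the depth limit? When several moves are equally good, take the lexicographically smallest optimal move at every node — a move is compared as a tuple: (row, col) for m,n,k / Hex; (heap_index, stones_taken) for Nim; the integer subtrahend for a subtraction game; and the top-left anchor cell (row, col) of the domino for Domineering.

[..X/O.X/.O.] X move#1: (0,0):+1/X.X/O.X/.O.*, (0,1):+1/.XX/O.X/.O., (1,1):+1/..X/OXX/.O., (2,0):+1/..X/O.X/XO., (2,2):+1/..X/O.X/.OX
[X.X/O.X/.O.] O move#2: (0,1):-1/XOX/O.X/.O.*, (1,1):-1/X.X/OOX/.O., (2,0):-1/X.X/O.X/OO., (2,2):-1/X.X/O.X/.OO
[XOX/O.X/.O.] X move#3: (1,1):+1/XOX/OXX/.O.*, (2,0):-1/XOX/O.X/XO., (2,2):+1/XOX/O.X/.OX
[XOX/OXX/.O.] O move#4: (2,0):-1/XOX/OXX/OO.*, (2,2):-1/XOX/OXX/.OO
[XOX/OXX/OO.] X move#5: (2,2):+1/XOX/OXX/OOX*
[XOX/OXX/OOX] end (terminal -1, O#6); searched ..X/O.X/.O. to 5

PV length from [..X/O.X/.O.]: 5 plies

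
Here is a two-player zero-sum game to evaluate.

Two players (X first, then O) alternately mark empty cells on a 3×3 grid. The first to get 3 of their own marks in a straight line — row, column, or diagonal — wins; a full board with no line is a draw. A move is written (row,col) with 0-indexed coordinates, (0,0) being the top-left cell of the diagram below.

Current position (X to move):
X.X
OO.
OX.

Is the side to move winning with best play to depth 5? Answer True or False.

X winning at [X.X/OO./OX.]: True

p1 X@[X.X/OO./OX.]: (0,1)[XXX/OO./OX.]+1* (1,2)[X.X/OOX/OX.]+1 (2,2)[X.X/OO./OXX]-1
p2 O@[XXX/OO./OX.] terminal -1; root [X.X/OO./OX.] d5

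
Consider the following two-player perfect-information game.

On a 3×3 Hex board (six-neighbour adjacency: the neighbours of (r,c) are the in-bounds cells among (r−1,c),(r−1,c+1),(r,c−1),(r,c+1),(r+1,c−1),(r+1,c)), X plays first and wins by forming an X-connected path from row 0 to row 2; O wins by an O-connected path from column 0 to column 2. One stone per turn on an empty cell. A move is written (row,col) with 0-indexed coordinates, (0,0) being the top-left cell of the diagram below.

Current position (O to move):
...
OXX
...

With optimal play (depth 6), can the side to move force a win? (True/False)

[.../OXX/...] O move#1: (0,0):-1/O../OXX/...*, (0,1):-1/.O./OXX/..., (0,2):-1/..O/OXX/..., (2,0):-1/.../OXX/O.., (2,1):-1/.../OXX/.O., (2,2):-1/.../OXX/..O
[O../OXX/...] X move#2: (0,1):+1/OX./OXX/...*, (0,2):+1/O.X/OXX/..., (2,0):+1/O../OXX/X.., (2,1):+1/O../OXX/.X., (2,2):+1/O../OXX/..X
[OX./OXX/...] O move#3: (0,2):-1/OXO/OXX/...*, (2,0):-1/OX./OXX/O.., (2,1):-1/OX./OXX/.O., (2,2):-1/OX./OXX/..O
[OXO/OXX/...] X move#4: (2,0):+1/OXO/OXX/X..*, (2,1):+1/OXO/OXX/.X., (2,2):+1/OXO/OXX/..X
[OXO/OXX/X..] end (terminal -1, O#5); searched .../OXX/... to 6

O winning at [.../OXX/...]: False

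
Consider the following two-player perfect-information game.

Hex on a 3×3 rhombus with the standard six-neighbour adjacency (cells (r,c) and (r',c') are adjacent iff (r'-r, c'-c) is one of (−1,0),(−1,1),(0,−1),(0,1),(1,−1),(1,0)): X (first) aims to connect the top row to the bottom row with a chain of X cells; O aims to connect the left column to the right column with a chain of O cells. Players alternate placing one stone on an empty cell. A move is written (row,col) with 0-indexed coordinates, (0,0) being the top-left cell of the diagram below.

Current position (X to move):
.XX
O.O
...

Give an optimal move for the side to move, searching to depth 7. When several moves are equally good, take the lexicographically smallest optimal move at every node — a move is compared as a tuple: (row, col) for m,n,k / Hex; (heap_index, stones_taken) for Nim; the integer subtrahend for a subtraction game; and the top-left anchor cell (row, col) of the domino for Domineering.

[.XX/O.O/...] X move#1: (0,0):-1/XXX/O.O/..., (1,1):+1/.XX/OXO/...*, (2,0):-1/.XX/O.O/X.., (2,1):-1/.XX/O.O/.X., (2,2):-1/.XX/O.O/..X
[.XX/OXO/...] O move#2: (0,0):-1/OXX/OXO/...*, (2,0):-1/.XX/OXO/O.., (2,1):-1/.XX/OXO/.O., (2,2):-1/.XX/OXO/..O
[OXX/OXO/...] X move#3: (2,0):+1/OXX/OXO/X..*, (2,1):+1/OXX/OXO/.X., (2,2):+1/OXX/OXO/..X
[OXX/OXO/X..] end (terminal -1, O#4); searched .XX/O.O/... to 7

X's best at [.XX/O.O/...]: (1,1)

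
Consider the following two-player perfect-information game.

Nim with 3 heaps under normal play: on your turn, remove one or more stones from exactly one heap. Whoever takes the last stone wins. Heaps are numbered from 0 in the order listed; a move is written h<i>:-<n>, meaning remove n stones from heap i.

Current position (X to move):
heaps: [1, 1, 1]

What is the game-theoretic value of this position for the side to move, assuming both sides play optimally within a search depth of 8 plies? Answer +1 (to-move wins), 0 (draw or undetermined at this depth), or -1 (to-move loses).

ply 1, X at (1,1,1) | h0:-1=+1→(0,1,1)*; h1:-1=+1→(1,0,1); h2:-1=+1→(1,1,0)
ply 2, O at (0,1,1) | h1:-1=-1→(0,0,1)*; h2:-1=-1→(0,1,0)
ply 3, X at (0,0,1) | h2:-1=+1→(0,0,0)*
ply 4: (0,0,0) is terminal -1 (O); from (1,1,1) depth 8

value((1,1,1), X) = +1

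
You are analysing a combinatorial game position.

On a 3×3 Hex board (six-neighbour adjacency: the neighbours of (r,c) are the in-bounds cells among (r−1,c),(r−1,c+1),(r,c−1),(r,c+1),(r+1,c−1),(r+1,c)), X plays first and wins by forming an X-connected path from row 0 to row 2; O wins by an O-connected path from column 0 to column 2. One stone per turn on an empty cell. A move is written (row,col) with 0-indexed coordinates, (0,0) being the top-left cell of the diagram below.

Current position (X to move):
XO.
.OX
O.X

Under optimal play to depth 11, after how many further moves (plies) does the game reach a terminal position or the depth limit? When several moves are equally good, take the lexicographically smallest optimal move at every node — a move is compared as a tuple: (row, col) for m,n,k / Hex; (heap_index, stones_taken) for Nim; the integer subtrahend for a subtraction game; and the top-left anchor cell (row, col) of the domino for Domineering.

PV length from [XO./.OX/O.X]: 1 ply

ply 1, X at XO./.OX/O.X | (0,2)=+1→XOX/.OX/O.X*; (1,0)=-1→XO./XOX/O.X; (2,1)=-1→XO./.OX/OXX
ply 2: XOX/.OX/O.X is terminal -1 (O); from XO./.OX/O.X depth 11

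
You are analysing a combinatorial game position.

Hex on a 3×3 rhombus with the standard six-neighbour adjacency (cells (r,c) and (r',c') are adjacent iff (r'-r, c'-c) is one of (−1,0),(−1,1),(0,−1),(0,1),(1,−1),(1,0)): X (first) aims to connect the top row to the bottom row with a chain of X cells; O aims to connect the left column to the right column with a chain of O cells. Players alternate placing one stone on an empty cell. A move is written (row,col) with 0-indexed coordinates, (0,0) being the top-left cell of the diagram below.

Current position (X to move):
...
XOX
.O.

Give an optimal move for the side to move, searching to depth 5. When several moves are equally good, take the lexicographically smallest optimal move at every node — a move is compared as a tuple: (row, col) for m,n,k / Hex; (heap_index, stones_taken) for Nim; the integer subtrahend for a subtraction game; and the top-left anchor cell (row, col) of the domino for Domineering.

X's best at [.../XOX/.O.]: (0,2)

p1 X@[.../XOX/.O.]: (0,0)[X../XOX/.O.]-1 (0,1)[.X./XOX/.O.]-1 (0,2)[..X/XOX/.O.]+1* (2,0)[.../XOX/XO.]+1 (2,2)[.../XOX/.OX]+1
p2 O@[..X/XOX/.O.]: (0,0)[O.X/XOX/.O.]-1* (0,1)[.OX/XOX/.O.]-1 (2,0)[..X/XOX/OO.]-1 (2,2)[..X/XOX/.OO]-1
p3 X@[O.X/XOX/.O.]: (0,1)[OXX/XOX/.O.]+1* (2,0)[O.X/XOX/XO.]+1 (2,2)[O.X/XOX/.OX]+1
p4 O@[OXX/XOX/.O.]: (2,0)[OXX/XOX/OO.]-1* (2,2)[OXX/XOX/.OO]-1
p5 X@[OXX/XOX/OO.]: (2,2)[OXX/XOX/OOX]+1*
p6 O@[OXX/XOX/OOX] terminal -1; root [.../XOX/.O.] d5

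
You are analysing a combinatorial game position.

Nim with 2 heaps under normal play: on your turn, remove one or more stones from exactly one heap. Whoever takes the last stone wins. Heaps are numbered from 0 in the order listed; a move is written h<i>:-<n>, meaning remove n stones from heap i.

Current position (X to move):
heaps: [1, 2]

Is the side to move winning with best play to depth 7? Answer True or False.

ply 1, X at (1,2) | h0:-1=-1→(0,2); h1:-1=+1→(1,1)*; h1:-2=-1→(1,0)
ply 2, O at (1,1) | h0:-1=-1→(0,1)*; h1:-1=-1→(1,0)
ply 3, X at (0,1) | h1:-1=+1→(0,0)*
ply 4: (0,0) is terminal -1 (O); from (1,2) depth 7

X winning at [(1,2)]: True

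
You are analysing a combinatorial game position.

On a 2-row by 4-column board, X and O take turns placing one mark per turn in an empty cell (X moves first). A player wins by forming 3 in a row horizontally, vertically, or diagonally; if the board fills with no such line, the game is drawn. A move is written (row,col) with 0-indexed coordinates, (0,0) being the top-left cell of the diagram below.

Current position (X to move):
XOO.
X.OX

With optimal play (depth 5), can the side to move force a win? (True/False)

X winning at [XOO./X.OX]: False

ply 1, X at XOO./X.OX | (0,3)=+0→XOOX/X.OX*; (1,1)=-1→XOO./XXOX
ply 2, O at XOOX/X.OX | (1,1)=+0→XOOX/XOOX*
ply 3: XOOX/XOOX is terminal +0 (X); from XOO./X.OX depth 5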